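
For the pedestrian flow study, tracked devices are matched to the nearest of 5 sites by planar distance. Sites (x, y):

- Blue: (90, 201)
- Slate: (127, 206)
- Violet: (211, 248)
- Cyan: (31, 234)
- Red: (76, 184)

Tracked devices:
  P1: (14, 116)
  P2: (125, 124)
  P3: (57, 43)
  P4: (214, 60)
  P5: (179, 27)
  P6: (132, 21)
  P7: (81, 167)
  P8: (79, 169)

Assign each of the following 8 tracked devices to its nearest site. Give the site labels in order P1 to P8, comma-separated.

P1 → Red (d²=8468.00)
P2 → Red (d²=6001.00)
P3 → Red (d²=20242.00)
P4 → Slate (d²=28885.00)
P5 → Slate (d²=34745.00)
P6 → Red (d²=29705.00)
P7 → Red (d²=314.00)
P8 → Red (d²=234.00)

Red, Red, Red, Slate, Slate, Red, Red, Red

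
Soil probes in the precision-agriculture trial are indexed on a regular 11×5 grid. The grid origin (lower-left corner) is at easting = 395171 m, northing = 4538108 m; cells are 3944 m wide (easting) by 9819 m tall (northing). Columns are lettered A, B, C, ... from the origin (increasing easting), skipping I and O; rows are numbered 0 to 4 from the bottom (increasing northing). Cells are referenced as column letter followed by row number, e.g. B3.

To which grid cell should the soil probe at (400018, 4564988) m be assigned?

B2

Column index: ⌊(400018 − 395171) / 3944⌋ = ⌊1.229⌋ = 1 → column B
Row offset from origin: ⌊(4564988 − 4538108) / 9819⌋ = ⌊2.738⌋ = 2 → row 2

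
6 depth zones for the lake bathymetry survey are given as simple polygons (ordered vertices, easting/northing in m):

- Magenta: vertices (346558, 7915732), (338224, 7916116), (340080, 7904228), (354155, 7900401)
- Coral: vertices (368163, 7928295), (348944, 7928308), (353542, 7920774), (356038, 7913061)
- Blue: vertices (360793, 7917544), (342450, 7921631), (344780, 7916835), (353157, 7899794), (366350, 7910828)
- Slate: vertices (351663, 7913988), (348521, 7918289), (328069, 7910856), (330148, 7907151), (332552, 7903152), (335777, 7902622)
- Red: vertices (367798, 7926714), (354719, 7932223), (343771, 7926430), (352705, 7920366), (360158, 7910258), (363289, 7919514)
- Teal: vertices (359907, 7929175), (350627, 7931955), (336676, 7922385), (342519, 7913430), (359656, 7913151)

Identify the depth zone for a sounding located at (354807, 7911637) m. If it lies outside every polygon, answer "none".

Blue

Cast a ray rightward from (354807, 7911637). For each polygon, the edges (by vertex number in listed order) whose endpoints lie on opposite sides of northing = 7911637, where each meets that height, and whether that is right or left of the point:
Magenta: 2–3 at easting≈338923.3 (left), 4–1 at easting≈348587.2 (left) → 0 crossings.
Coral: no edge straddles that height → 0 crossings.
Blue: 3–4 at easting≈347335.2 (left), 5–1 at easting≈365680.6 (right) → 1 crossing.
Slate: 2–3 at easting≈330217.9 (left), 6–1 at easting≈348377.1 (left) → 0 crossings.
Red: 4–5 at easting≈359141.2 (right), 5–6 at easting≈360624.5 (right) → 2 crossings.
Teal: no edge straddles that height → 0 crossings.
Only Blue has an odd count, so the point is inside Blue.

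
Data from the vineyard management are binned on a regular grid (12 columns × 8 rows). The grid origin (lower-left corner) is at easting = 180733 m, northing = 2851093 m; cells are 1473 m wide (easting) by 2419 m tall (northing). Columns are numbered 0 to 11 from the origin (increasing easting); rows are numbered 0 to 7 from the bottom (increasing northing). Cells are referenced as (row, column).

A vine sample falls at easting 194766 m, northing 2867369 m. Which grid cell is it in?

(6, 9)

Column index: ⌊(194766 − 180733) / 1473⌋ = ⌊9.527⌋ = 9
Row offset from origin: ⌊(2867369 − 2851093) / 2419⌋ = ⌊6.728⌋ = 6 → row 6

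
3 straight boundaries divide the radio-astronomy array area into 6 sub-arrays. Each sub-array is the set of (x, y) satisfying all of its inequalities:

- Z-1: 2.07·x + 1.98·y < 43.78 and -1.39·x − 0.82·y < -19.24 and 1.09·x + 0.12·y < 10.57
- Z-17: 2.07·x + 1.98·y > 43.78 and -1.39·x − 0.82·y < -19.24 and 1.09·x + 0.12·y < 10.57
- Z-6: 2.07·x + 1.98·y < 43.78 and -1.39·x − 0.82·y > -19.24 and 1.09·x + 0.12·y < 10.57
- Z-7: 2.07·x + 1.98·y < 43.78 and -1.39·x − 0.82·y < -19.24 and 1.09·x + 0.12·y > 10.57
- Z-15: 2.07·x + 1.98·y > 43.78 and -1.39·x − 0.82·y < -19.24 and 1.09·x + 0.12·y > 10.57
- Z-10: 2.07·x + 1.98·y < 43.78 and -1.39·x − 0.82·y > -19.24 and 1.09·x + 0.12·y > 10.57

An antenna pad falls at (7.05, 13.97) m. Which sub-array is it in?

Z-1

2.07·7.05 + 1.98·13.97 = 42.254, which is < 43.78
-1.39·7.05 − 0.82·13.97 = -21.255, which is < -19.24
1.09·7.05 + 0.12·13.97 = 9.361, which is < 10.57
This sign pattern matches Z-1.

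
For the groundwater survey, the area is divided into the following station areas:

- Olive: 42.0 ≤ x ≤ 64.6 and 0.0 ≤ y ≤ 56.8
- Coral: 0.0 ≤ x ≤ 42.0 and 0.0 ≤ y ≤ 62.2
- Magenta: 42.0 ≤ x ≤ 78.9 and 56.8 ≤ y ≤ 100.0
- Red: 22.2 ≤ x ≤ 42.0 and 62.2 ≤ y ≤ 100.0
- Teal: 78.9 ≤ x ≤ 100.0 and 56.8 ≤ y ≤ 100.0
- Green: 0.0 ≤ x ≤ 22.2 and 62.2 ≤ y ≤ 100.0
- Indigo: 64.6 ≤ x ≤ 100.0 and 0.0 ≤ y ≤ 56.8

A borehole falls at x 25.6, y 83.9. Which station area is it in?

The point has x = 25.6 and y = 83.9.
Only Red satisfies 22.2 ≤ x ≤ 42.0 and 62.2 ≤ y ≤ 100.0.

Red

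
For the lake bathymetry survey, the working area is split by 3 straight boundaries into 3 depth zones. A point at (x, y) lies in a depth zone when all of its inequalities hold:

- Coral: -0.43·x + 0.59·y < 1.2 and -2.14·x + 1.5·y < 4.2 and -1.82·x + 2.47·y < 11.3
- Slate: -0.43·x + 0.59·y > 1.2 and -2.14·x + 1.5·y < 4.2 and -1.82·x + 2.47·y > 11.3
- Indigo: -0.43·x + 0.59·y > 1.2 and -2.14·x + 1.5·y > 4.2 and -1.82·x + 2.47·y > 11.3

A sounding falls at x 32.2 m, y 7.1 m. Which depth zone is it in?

-0.43·32.2 + 0.59·7.1 = -9.657, which is < 1.2
-2.14·32.2 + 1.5·7.1 = -58.258, which is < 4.2
-1.82·32.2 + 2.47·7.1 = -41.067, which is < 11.3
This sign pattern matches Coral.

Coral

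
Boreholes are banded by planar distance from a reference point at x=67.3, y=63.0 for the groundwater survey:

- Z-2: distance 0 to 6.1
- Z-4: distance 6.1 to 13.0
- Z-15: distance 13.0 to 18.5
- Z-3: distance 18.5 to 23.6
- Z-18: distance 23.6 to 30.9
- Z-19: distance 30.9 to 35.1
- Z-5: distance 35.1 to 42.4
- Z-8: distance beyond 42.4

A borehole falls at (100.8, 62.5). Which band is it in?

Z-19

Distance = √((100.8−67.3)² + (62.5−63.0)²) = √(1122.250 + 0.250) = 33.504.
30.9 ≤ 33.504 < 35.1 → Z-19.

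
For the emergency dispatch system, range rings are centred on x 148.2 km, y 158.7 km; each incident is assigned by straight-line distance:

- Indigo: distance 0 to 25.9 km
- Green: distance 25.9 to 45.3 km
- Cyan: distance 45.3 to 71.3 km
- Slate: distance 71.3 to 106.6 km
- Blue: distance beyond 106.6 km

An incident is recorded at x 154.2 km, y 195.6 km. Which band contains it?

Green

Distance = √((154.2−148.2)² + (195.6−158.7)²) = √(36.000 + 1361.610) = 37.385 km.
25.9 ≤ 37.385 < 45.3 → Green.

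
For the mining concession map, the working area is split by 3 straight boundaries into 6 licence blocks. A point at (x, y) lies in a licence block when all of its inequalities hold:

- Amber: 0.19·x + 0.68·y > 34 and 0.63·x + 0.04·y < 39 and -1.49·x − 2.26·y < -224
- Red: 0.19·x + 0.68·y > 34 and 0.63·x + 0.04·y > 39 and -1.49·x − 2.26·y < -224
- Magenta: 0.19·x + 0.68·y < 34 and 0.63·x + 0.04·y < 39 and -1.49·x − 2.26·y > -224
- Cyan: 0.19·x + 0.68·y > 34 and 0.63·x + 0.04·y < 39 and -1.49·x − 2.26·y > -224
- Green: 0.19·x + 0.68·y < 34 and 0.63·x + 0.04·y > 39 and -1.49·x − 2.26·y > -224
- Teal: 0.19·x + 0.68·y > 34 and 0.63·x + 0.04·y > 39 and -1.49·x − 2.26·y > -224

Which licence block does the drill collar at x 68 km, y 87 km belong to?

0.19·68 + 0.68·87 = 72.080, which is > 34
0.63·68 + 0.04·87 = 46.320, which is > 39
-1.49·68 − 2.26·87 = -297.940, which is < -224
This sign pattern matches Red.

Red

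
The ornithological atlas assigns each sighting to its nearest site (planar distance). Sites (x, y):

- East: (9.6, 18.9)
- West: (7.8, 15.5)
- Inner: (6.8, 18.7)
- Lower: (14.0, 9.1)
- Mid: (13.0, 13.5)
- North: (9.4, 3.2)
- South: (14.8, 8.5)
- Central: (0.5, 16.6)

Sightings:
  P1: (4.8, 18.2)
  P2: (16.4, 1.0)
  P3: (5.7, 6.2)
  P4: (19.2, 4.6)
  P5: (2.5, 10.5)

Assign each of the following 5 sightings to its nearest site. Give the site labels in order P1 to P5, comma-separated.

P1 → Inner (d²=4.25)
P2 → North (d²=53.84)
P3 → North (d²=22.69)
P4 → South (d²=34.57)
P5 → Central (d²=41.21)

Inner, North, North, South, Central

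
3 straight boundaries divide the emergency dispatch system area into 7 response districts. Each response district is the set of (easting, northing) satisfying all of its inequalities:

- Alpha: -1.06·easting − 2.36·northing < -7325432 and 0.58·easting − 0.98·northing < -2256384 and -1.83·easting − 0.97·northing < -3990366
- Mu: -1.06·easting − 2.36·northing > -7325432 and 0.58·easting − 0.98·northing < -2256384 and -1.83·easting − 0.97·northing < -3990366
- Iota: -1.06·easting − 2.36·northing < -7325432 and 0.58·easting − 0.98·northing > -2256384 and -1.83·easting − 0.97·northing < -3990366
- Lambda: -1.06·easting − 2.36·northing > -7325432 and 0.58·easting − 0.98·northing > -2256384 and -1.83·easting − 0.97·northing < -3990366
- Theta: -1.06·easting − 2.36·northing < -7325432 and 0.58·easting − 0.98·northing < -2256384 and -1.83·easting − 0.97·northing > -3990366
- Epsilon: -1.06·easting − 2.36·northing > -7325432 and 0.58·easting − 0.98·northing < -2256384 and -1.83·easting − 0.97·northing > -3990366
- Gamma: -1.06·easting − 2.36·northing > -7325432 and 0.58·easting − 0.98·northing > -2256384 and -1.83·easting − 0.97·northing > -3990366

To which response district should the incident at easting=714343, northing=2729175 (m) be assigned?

Epsilon

-1.06·714343 − 2.36·2729175 = -7198056.580, which is > -7325432
0.58·714343 − 0.98·2729175 = -2260272.560, which is < -2256384
-1.83·714343 − 0.97·2729175 = -3954547.440, which is > -3990366
This sign pattern matches Epsilon.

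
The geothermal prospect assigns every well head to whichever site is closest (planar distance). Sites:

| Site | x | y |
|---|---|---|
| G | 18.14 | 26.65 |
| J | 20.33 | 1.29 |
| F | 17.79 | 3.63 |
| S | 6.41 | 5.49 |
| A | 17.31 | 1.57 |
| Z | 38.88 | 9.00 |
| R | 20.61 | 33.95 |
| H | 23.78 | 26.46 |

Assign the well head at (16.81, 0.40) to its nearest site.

A

Squared distances to each site:
G: 690.831; J: 13.182; F: 11.393; S: 134.068; A: 1.619; Z: 561.045; R: 1140.043; H: 727.705.
Minimum at A.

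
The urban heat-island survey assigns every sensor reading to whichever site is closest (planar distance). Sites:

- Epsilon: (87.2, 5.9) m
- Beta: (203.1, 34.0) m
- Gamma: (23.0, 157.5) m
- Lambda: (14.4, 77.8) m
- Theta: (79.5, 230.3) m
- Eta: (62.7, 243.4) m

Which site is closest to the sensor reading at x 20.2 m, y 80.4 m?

Lambda

Squared distances to each site:
Epsilon: 10039.250; Beta: 35605.370; Gamma: 5952.250; Lambda: 40.400; Theta: 25986.500; Eta: 28375.250.
Minimum at Lambda.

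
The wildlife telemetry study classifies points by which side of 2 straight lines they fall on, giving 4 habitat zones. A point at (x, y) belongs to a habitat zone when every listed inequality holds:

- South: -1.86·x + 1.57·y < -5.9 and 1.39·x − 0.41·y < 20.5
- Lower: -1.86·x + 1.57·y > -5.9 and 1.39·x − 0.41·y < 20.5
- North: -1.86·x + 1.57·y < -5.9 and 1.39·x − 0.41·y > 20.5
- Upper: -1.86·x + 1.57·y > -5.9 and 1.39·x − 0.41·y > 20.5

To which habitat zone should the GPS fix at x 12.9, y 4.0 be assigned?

-1.86·12.9 + 1.57·4.0 = -17.714, which is < -5.9
1.39·12.9 − 0.41·4.0 = 16.291, which is < 20.5
This sign pattern matches South.

South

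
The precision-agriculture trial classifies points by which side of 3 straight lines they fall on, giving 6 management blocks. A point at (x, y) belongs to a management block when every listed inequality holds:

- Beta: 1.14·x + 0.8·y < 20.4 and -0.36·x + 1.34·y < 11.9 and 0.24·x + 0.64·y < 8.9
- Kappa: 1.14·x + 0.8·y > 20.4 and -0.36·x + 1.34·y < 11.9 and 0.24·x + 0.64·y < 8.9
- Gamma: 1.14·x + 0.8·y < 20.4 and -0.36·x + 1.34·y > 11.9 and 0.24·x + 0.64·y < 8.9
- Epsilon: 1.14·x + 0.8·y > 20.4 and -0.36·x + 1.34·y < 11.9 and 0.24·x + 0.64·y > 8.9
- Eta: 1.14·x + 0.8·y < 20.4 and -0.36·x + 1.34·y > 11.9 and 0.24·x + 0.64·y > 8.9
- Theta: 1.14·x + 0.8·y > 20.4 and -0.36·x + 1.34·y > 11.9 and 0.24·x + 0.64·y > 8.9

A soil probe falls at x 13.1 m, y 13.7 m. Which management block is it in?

Theta

1.14·13.1 + 0.8·13.7 = 25.894, which is > 20.4
-0.36·13.1 + 1.34·13.7 = 13.642, which is > 11.9
0.24·13.1 + 0.64·13.7 = 11.912, which is > 8.9
This sign pattern matches Theta.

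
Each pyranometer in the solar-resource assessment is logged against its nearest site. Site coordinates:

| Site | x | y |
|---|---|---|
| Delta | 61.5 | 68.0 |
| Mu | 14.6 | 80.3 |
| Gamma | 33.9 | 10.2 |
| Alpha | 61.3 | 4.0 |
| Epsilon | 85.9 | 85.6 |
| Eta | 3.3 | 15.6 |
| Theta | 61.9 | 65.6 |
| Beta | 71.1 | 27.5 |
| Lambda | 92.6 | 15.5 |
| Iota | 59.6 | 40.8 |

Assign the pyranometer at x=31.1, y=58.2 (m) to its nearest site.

Mu

Squared distances to each site:
Delta: 1020.200; Mu: 760.660; Gamma: 2311.840; Alpha: 3849.680; Epsilon: 3753.800; Eta: 2587.600; Theta: 1003.400; Beta: 2542.490; Lambda: 5605.540; Iota: 1115.010.
Minimum at Mu.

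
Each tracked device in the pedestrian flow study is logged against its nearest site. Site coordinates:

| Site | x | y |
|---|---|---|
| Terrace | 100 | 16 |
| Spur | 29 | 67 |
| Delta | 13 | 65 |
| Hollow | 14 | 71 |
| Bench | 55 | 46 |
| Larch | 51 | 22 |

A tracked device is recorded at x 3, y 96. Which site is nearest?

Hollow

Squared distances to each site:
Terrace: 15809.000; Spur: 1517.000; Delta: 1061.000; Hollow: 746.000; Bench: 5204.000; Larch: 7780.000.
Minimum at Hollow.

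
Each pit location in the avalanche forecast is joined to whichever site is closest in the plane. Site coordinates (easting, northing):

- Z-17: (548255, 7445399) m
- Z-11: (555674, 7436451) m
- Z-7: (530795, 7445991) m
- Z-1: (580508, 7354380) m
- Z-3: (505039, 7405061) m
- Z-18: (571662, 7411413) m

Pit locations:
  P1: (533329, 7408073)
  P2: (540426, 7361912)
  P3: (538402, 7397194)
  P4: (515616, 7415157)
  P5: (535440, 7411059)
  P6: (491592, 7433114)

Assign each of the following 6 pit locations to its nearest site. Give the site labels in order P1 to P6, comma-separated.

Z-3, Z-1, Z-3, Z-3, Z-3, Z-3

P1 → Z-3 (d²=809396244.00)
P2 → Z-1 (d²=1663297748.00)
P3 → Z-3 (d²=1174979458.00)
P4 → Z-3 (d²=213802145.00)
P5 → Z-3 (d²=960196805.00)
P6 → Z-3 (d²=967792618.00)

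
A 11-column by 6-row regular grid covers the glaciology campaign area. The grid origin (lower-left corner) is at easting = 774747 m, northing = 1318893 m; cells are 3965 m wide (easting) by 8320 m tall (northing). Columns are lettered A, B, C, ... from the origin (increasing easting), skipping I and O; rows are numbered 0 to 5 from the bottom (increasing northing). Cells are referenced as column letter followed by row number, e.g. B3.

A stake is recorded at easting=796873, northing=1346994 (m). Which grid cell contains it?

Column index: ⌊(796873 − 774747) / 3965⌋ = ⌊5.580⌋ = 5 → column F
Row offset from origin: ⌊(1346994 − 1318893) / 8320⌋ = ⌊3.378⌋ = 3 → row 3

F3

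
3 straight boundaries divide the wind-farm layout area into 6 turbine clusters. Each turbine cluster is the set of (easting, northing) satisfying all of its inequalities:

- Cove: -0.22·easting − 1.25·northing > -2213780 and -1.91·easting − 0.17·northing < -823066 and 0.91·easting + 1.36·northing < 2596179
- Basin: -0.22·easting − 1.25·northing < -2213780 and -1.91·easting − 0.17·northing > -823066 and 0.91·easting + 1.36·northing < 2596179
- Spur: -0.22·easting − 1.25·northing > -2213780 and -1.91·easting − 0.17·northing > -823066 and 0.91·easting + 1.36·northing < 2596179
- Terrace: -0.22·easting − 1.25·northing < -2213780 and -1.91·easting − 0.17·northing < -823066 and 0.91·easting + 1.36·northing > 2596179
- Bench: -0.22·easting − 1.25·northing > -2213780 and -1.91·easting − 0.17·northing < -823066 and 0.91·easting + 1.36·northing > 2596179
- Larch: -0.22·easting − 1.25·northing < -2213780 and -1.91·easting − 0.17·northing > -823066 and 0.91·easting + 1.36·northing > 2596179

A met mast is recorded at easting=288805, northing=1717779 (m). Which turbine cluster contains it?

Bench

-0.22·288805 − 1.25·1717779 = -2210760.850, which is > -2213780
-1.91·288805 − 0.17·1717779 = -843639.980, which is < -823066
0.91·288805 + 1.36·1717779 = 2598991.990, which is > 2596179
This sign pattern matches Bench.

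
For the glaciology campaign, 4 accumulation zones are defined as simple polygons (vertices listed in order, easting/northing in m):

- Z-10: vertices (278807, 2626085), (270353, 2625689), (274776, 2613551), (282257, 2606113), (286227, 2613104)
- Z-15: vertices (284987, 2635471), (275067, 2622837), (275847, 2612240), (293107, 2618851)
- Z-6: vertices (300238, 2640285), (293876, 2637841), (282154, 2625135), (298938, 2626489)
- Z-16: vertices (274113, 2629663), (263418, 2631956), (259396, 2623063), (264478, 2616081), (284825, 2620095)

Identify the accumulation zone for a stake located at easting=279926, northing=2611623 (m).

Z-10

Cast a ray rightward from (279926, 2611623). For each polygon, the edges (by vertex number in listed order) whose endpoints lie on opposite sides of northing = 2611623, where each meets that height, and whether that is right or left of the point:
Z-10: 3–4 at easting≈276715.1 (left), 4–5 at easting≈285386.0 (right) → 1 crossing.
Z-15: no edge straddles that height → 0 crossings.
Z-6: no edge straddles that height → 0 crossings.
Z-16: no edge straddles that height → 0 crossings.
Only Z-10 has an odd count, so the point is inside Z-10.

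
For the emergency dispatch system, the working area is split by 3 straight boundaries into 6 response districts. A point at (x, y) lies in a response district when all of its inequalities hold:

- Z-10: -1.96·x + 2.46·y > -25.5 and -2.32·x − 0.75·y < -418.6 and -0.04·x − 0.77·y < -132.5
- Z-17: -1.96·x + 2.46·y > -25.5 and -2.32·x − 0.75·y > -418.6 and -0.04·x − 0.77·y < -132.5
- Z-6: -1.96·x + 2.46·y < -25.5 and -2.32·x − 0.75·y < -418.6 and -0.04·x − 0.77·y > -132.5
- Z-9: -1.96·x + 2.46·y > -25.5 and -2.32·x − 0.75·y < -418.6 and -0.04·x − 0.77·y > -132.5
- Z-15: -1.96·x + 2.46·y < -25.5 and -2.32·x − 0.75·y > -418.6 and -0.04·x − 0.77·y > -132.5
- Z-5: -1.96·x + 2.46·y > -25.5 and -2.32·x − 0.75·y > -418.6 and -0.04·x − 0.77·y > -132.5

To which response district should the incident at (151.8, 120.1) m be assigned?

Z-9

-1.96·151.8 + 2.46·120.1 = -2.082, which is > -25.5
-2.32·151.8 − 0.75·120.1 = -442.251, which is < -418.6
-0.04·151.8 − 0.77·120.1 = -98.549, which is > -132.5
This sign pattern matches Z-9.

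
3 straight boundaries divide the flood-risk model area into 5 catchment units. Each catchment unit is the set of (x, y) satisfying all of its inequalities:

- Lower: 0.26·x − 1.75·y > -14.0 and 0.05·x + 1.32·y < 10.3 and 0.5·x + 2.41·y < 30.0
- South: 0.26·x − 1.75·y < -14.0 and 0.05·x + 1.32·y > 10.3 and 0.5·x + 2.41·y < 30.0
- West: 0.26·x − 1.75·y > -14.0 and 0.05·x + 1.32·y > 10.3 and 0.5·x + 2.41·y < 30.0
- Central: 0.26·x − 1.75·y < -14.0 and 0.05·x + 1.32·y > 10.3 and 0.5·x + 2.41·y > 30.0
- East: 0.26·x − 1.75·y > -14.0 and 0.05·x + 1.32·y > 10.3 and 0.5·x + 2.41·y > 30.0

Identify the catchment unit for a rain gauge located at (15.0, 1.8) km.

0.26·15.0 − 1.75·1.8 = 0.750, which is > -14.0
0.05·15.0 + 1.32·1.8 = 3.126, which is < 10.3
0.5·15.0 + 2.41·1.8 = 11.838, which is < 30.0
This sign pattern matches Lower.

Lower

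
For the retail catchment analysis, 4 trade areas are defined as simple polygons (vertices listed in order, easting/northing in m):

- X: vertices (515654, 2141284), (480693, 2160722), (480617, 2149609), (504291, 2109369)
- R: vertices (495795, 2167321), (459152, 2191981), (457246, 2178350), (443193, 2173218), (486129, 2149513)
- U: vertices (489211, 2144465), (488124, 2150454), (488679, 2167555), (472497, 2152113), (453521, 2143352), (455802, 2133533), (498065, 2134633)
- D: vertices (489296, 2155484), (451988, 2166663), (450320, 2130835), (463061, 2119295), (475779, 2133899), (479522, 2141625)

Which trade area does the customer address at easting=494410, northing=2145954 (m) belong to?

Cast a ray rightward from (494410, 2145954). For each polygon, the edges (by vertex number in listed order) whose endpoints lie on opposite sides of northing = 2145954, where each meets that height, and whether that is right or left of the point:
X: 1–2 at easting≈507254.6 (right), 3–4 at easting≈482767.3 (left) → 1 crossing.
R: no edge straddles that height → 0 crossings.
U: 1–2 at easting≈488940.7 (left), 4–5 at easting≈459156.8 (left) → 0 crossings.
D: 2–3 at easting≈451023.9 (left), 6–1 at easting≈482575.0 (left) → 0 crossings.
Only X has an odd count, so the point is inside X.

X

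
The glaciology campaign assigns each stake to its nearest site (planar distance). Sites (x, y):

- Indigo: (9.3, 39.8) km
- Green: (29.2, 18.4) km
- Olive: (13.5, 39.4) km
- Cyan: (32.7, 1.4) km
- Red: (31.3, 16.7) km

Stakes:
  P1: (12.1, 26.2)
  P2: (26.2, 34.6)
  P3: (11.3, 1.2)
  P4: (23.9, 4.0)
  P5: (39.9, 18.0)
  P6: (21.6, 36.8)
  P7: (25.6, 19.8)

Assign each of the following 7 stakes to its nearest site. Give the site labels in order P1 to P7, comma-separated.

Olive, Olive, Cyan, Cyan, Red, Olive, Green

P1 → Olive (d²=176.20)
P2 → Olive (d²=184.33)
P3 → Cyan (d²=458.00)
P4 → Cyan (d²=84.20)
P5 → Red (d²=75.65)
P6 → Olive (d²=72.37)
P7 → Green (d²=14.92)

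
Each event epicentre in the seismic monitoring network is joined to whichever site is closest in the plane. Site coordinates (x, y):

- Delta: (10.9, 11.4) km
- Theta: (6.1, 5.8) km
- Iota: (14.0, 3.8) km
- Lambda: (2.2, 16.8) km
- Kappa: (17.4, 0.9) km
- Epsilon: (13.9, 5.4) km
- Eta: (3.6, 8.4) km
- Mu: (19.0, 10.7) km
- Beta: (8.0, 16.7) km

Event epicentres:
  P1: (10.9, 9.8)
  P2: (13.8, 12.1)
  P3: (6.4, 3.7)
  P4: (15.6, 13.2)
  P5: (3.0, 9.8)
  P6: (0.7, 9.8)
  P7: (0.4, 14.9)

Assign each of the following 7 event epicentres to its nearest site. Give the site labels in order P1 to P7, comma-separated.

P1 → Delta (d²=2.56)
P2 → Delta (d²=8.90)
P3 → Theta (d²=4.50)
P4 → Mu (d²=17.81)
P5 → Eta (d²=2.32)
P6 → Eta (d²=10.37)
P7 → Lambda (d²=6.85)

Delta, Delta, Theta, Mu, Eta, Eta, Lambda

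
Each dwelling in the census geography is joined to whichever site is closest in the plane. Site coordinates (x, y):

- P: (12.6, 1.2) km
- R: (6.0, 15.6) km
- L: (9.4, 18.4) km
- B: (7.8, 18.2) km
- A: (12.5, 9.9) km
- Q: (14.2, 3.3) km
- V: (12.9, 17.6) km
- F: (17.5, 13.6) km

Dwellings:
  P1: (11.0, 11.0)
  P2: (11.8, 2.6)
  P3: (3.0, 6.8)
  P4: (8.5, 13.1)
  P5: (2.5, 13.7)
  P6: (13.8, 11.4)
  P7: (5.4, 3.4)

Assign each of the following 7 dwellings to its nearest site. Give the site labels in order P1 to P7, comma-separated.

P1 → A (d²=3.46)
P2 → P (d²=2.60)
P3 → R (d²=86.44)
P4 → R (d²=12.50)
P5 → R (d²=15.86)
P6 → A (d²=3.94)
P7 → P (d²=56.68)

A, P, R, R, R, A, P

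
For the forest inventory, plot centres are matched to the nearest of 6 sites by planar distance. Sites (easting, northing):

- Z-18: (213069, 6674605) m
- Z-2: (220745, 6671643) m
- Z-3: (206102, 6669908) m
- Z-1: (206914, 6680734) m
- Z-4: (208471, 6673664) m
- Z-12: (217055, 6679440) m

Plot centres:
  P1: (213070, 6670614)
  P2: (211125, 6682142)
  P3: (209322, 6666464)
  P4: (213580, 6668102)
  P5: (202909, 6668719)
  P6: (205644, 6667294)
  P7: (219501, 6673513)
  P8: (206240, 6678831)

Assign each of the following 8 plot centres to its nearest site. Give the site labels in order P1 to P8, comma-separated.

Z-18, Z-1, Z-3, Z-18, Z-3, Z-3, Z-2, Z-1

P1 → Z-18 (d²=15928082.00)
P2 → Z-1 (d²=19714985.00)
P3 → Z-3 (d²=22229536.00)
P4 → Z-18 (d²=42550130.00)
P5 → Z-3 (d²=11608970.00)
P6 → Z-3 (d²=7042760.00)
P7 → Z-2 (d²=5044436.00)
P8 → Z-1 (d²=4075685.00)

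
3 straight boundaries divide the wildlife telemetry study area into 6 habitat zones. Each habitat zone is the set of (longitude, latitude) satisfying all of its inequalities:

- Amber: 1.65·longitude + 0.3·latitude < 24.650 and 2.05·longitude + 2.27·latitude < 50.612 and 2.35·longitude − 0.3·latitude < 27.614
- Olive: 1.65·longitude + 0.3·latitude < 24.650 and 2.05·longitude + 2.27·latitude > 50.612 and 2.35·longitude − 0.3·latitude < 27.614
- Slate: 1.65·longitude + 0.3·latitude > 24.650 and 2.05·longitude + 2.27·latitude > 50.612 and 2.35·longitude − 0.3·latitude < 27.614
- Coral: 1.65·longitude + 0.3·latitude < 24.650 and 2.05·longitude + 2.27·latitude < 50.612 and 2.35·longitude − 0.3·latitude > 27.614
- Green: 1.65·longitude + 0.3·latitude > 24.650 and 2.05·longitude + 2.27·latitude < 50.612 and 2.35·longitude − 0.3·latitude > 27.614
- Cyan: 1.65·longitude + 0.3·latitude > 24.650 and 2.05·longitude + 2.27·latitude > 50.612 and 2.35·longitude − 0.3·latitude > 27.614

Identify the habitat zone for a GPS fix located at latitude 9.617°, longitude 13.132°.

Coral

1.65·13.132 + 0.3·9.617 = 24.553, which is < 24.650
2.05·13.132 + 2.27·9.617 = 48.751, which is < 50.612
2.35·13.132 − 0.3·9.617 = 27.975, which is > 27.614
This sign pattern matches Coral.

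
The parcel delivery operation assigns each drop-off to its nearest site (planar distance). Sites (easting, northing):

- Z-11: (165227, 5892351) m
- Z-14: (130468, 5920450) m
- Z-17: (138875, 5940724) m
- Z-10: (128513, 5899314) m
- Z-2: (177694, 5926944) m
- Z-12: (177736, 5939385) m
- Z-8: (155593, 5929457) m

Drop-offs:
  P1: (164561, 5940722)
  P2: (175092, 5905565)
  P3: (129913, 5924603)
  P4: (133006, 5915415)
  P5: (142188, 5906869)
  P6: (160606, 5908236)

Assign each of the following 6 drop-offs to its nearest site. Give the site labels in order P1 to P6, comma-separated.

Z-12, Z-11, Z-14, Z-14, Z-10, Z-11

P1 → Z-12 (d²=175368194.00)
P2 → Z-11 (d²=271928021.00)
P3 → Z-14 (d²=17555434.00)
P4 → Z-14 (d²=31792669.00)
P5 → Z-10 (d²=244083650.00)
P6 → Z-11 (d²=273686866.00)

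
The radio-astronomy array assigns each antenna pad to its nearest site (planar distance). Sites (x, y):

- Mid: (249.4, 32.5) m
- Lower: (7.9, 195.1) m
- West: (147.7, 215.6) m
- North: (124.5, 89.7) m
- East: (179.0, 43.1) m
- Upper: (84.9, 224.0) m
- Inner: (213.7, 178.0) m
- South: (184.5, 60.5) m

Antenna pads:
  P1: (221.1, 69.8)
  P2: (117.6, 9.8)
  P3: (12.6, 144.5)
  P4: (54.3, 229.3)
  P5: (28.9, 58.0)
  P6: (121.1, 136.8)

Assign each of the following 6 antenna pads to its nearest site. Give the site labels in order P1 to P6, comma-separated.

South, East, Lower, Upper, North, North

P1 → South (d²=1426.05)
P2 → East (d²=4878.85)
P3 → Lower (d²=2582.45)
P4 → Upper (d²=964.45)
P5 → North (d²=10144.25)
P6 → North (d²=2229.97)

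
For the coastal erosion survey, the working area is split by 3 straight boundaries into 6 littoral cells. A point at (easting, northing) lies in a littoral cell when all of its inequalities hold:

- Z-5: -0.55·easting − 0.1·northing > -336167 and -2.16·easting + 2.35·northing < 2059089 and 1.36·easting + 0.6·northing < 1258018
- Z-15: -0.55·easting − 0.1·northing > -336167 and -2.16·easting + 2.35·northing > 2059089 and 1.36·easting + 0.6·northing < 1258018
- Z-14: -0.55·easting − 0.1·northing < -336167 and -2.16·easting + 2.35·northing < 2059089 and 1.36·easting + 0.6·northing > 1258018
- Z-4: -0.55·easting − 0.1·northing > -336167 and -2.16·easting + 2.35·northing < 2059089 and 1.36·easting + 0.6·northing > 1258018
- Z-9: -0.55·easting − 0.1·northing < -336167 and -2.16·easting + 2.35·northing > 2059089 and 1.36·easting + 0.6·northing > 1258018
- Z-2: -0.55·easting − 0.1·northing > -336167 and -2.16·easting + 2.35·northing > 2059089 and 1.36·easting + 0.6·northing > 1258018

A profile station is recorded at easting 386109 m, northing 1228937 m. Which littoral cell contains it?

-0.55·386109 − 0.1·1228937 = -335253.650, which is > -336167
-2.16·386109 + 2.35·1228937 = 2054006.510, which is < 2059089
1.36·386109 + 0.6·1228937 = 1262470.440, which is > 1258018
This sign pattern matches Z-4.

Z-4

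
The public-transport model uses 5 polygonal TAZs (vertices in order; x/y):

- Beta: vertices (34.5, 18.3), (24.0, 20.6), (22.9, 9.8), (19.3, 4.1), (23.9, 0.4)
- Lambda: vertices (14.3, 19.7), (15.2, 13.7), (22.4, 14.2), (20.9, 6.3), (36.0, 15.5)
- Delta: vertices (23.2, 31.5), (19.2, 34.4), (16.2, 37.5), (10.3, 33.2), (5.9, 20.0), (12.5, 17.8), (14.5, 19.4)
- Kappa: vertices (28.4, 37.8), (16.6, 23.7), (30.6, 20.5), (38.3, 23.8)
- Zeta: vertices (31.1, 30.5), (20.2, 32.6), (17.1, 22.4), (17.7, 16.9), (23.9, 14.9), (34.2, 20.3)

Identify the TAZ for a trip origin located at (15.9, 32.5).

Delta

Cast a ray rightward from (15.9, 32.5). For each polygon, the edges (by vertex number in listed order) whose endpoints lie on opposite sides of y = 32.5, where each meets that height, and whether that is right or left of the point:
Beta: no edge straddles that height → 0 crossings.
Lambda: no edge straddles that height → 0 crossings.
Delta: 1–2 at x≈21.82 (right), 4–5 at x≈10.07 (left) → 1 crossing.
Kappa: 1–2 at x≈23.96 (right), 4–1 at x≈32.15 (right) → 2 crossings.
Zeta: 1–2 at x≈20.72 (right), 2–3 at x≈20.17 (right) → 2 crossings.
Only Delta has an odd count, so the point is inside Delta.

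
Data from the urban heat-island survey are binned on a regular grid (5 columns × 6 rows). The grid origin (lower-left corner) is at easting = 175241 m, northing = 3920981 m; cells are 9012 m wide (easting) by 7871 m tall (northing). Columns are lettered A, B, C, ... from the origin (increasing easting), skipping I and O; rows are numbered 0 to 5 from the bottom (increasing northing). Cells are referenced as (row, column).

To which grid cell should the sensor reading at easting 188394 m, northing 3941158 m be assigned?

(2, B)

Column index: ⌊(188394 − 175241) / 9012⌋ = ⌊1.459⌋ = 1 → column B
Row offset from origin: ⌊(3941158 − 3920981) / 7871⌋ = ⌊2.563⌋ = 2 → row 2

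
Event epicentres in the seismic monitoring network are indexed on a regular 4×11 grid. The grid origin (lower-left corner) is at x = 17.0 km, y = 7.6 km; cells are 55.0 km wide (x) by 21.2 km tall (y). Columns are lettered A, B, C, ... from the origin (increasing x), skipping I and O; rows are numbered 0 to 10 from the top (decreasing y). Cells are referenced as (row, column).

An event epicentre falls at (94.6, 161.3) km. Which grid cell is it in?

(3, B)

Column index: ⌊(94.6 − 17.0) / 55.0⌋ = ⌊1.411⌋ = 1 → column B
Row offset from origin: ⌊(161.3 − 7.6) / 21.2⌋ = ⌊7.250⌋ = 7 → row 3 (counted from top)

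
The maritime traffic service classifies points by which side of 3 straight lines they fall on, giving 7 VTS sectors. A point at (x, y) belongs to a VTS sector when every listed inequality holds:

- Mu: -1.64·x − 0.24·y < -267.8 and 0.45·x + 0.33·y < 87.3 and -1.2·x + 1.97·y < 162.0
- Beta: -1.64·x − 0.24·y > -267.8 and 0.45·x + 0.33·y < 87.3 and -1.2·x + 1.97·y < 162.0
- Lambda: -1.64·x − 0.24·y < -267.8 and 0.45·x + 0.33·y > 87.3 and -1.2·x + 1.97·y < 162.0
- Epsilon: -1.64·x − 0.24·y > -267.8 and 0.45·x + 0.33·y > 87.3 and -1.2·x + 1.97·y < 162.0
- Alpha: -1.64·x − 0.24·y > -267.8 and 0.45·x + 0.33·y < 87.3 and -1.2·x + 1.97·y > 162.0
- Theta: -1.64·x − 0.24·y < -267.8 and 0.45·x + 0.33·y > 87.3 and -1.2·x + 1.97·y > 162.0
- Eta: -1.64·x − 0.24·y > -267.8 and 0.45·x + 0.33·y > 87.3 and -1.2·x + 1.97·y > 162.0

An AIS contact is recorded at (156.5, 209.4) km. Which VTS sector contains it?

-1.64·156.5 − 0.24·209.4 = -306.916, which is < -267.8
0.45·156.5 + 0.33·209.4 = 139.527, which is > 87.3
-1.2·156.5 + 1.97·209.4 = 224.718, which is > 162.0
This sign pattern matches Theta.

Theta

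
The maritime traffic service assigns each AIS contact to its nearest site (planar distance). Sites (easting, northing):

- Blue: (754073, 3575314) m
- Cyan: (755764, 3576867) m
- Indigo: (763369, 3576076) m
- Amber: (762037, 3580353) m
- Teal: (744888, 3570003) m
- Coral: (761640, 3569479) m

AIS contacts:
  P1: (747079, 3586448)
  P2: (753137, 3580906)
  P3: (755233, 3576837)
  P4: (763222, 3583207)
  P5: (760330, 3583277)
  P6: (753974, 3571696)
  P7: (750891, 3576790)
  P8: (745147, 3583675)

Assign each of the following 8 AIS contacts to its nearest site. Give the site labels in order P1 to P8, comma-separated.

P1 → Cyan (d²=167224786.00)
P2 → Cyan (d²=23214650.00)
P3 → Cyan (d²=282861.00)
P4 → Amber (d²=9549541.00)
P5 → Amber (d²=11463625.00)
P6 → Blue (d²=13099725.00)
P7 → Blue (d²=12303700.00)
P8 → Blue (d²=149579797.00)

Cyan, Cyan, Cyan, Amber, Amber, Blue, Blue, Blue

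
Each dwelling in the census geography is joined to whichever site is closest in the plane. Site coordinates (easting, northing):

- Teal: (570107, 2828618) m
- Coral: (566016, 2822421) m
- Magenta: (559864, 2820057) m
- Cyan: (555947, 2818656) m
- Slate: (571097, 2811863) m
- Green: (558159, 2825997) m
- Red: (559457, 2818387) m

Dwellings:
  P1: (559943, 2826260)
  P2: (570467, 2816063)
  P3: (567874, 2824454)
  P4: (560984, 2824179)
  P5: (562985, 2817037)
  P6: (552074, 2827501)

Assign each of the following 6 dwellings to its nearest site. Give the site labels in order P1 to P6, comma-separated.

P1 → Green (d²=3251825.00)
P2 → Slate (d²=18036900.00)
P3 → Coral (d²=7585253.00)
P4 → Green (d²=11285749.00)
P5 → Red (d²=14269284.00)
P6 → Green (d²=39289241.00)

Green, Slate, Coral, Green, Red, Green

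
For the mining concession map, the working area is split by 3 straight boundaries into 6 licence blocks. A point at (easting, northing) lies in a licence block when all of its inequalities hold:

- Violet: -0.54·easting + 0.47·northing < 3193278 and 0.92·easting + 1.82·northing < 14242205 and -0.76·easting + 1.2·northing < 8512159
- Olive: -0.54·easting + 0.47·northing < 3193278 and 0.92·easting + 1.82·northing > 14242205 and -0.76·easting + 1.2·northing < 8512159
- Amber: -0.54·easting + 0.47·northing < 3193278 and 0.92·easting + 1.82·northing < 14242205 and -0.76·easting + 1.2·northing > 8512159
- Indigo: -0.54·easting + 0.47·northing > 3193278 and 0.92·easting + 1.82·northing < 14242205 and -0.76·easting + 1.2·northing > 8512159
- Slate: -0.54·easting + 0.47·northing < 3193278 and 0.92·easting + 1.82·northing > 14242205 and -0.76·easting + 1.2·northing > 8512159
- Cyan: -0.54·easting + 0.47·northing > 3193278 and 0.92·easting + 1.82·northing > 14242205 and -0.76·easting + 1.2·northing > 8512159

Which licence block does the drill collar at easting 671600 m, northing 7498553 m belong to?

Olive

-0.54·671600 + 0.47·7498553 = 3161655.910, which is < 3193278
0.92·671600 + 1.82·7498553 = 14265238.460, which is > 14242205
-0.76·671600 + 1.2·7498553 = 8487847.600, which is < 8512159
This sign pattern matches Olive.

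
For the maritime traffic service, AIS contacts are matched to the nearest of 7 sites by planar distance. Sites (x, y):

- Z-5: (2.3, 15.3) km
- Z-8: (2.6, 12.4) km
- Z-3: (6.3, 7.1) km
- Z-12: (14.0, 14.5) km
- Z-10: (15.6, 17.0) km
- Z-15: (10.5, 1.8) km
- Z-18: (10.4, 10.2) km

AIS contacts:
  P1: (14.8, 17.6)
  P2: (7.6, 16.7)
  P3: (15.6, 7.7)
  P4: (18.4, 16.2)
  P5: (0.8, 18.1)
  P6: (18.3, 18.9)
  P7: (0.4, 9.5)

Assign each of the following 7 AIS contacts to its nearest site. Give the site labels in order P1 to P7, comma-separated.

P1 → Z-10 (d²=1.00)
P2 → Z-5 (d²=30.05)
P3 → Z-18 (d²=33.29)
P4 → Z-10 (d²=8.48)
P5 → Z-5 (d²=10.09)
P6 → Z-10 (d²=10.90)
P7 → Z-8 (d²=13.25)

Z-10, Z-5, Z-18, Z-10, Z-5, Z-10, Z-8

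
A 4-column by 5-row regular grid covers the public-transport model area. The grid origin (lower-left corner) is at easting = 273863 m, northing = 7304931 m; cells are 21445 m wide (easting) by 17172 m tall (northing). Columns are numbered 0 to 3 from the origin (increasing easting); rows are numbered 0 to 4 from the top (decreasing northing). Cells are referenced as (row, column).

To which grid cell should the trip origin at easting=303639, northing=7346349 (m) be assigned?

Column index: ⌊(303639 − 273863) / 21445⌋ = ⌊1.388⌋ = 1
Row offset from origin: ⌊(7346349 − 7304931) / 17172⌋ = ⌊2.412⌋ = 2 → row 2 (counted from top)

(2, 1)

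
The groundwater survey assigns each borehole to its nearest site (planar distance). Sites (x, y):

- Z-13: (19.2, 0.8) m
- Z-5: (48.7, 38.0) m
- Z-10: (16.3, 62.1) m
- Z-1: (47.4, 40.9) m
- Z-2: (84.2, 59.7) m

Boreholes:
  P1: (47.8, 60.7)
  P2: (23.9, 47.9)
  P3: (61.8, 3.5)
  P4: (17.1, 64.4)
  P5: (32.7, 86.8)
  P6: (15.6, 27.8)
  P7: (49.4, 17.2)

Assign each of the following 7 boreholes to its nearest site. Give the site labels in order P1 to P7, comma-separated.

Z-1, Z-10, Z-5, Z-10, Z-10, Z-13, Z-5

P1 → Z-1 (d²=392.20)
P2 → Z-10 (d²=259.40)
P3 → Z-5 (d²=1361.86)
P4 → Z-10 (d²=5.93)
P5 → Z-10 (d²=879.05)
P6 → Z-13 (d²=741.96)
P7 → Z-5 (d²=433.13)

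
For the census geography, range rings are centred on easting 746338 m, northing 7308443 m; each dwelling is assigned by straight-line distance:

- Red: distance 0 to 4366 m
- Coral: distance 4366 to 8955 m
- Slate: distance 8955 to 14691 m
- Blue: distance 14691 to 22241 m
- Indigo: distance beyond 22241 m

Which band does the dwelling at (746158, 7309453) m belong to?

Red

Distance = √((746158−746338)² + (7309453−7308443)²) = √(32400.000 + 1020100.000) = 1025.914 m.
0 ≤ 1025.914 < 4366 → Red.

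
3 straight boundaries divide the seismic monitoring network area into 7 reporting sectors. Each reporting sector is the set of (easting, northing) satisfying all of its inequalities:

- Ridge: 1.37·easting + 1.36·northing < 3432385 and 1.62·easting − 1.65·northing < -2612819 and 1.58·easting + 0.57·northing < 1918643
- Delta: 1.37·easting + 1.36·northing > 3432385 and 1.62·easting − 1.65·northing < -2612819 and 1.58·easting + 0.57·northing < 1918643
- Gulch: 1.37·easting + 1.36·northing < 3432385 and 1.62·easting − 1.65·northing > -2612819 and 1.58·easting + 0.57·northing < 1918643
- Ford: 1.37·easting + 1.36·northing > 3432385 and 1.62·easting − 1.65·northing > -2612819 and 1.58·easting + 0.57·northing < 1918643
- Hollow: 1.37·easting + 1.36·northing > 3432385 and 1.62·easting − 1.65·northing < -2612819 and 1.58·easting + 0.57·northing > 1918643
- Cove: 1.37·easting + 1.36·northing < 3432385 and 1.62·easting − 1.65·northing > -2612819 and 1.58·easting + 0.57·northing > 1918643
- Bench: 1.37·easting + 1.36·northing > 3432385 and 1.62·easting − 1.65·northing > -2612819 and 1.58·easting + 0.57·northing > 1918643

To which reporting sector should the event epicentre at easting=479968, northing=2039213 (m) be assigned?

1.37·479968 + 1.36·2039213 = 3430885.840, which is < 3432385
1.62·479968 − 1.65·2039213 = -2587153.290, which is > -2612819
1.58·479968 + 0.57·2039213 = 1920700.850, which is > 1918643
This sign pattern matches Cove.

Cove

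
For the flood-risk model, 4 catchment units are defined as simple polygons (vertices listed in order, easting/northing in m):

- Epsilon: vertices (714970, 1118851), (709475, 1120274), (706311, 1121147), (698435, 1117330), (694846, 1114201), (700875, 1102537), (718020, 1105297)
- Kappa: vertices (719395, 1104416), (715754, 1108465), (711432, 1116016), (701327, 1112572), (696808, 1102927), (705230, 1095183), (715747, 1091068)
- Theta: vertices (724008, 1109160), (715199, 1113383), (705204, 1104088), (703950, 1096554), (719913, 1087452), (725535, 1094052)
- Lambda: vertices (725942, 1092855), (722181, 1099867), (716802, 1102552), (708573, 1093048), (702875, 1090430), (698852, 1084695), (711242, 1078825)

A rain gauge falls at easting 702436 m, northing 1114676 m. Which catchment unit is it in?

Epsilon

Cast a ray rightward from (702436, 1114676). For each polygon, the edges (by vertex number in listed order) whose endpoints lie on opposite sides of northing = 1114676, where each meets that height, and whether that is right or left of the point:
Epsilon: 4–5 at easting≈695390.8 (left), 7–1 at easting≈715909.5 (right) → 1 crossing.
Kappa: 2–3 at easting≈712199.0 (right), 3–4 at easting≈707500.3 (right) → 2 crossings.
Theta: no edge straddles that height → 0 crossings.
Lambda: no edge straddles that height → 0 crossings.
Only Epsilon has an odd count, so the point is inside Epsilon.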